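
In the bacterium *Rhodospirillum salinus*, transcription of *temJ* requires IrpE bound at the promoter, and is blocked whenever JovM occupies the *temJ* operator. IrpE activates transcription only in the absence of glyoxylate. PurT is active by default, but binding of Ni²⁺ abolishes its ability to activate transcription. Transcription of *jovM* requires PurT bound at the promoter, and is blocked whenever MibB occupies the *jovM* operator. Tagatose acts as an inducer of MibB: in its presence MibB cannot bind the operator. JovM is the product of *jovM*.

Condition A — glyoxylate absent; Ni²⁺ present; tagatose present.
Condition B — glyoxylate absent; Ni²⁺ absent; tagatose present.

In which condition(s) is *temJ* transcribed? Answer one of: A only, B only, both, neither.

Condition A:
Glyoxylate is absent, so IrpE is active.
Ni²⁺ is present, so PurT is inactive.
Tagatose is present, so MibB is inactive.
Required activator PurT is absent, so *jovM* is not transcribed.
So JovM is not produced.
No repressor is bound and IrpE is active, so *temJ* is transcribed.
→ *temJ* is ON in A.
Condition B:
Glyoxylate is absent, so IrpE is active.
Ni²⁺ is absent, so PurT is active.
Tagatose is present, so MibB is inactive.
No repressor is bound and PurT is active, so *jovM* is transcribed.
So JovM is produced and active.
With repressor JovM bound, *temJ* is not transcribed.
→ *temJ* is OFF in B.

A only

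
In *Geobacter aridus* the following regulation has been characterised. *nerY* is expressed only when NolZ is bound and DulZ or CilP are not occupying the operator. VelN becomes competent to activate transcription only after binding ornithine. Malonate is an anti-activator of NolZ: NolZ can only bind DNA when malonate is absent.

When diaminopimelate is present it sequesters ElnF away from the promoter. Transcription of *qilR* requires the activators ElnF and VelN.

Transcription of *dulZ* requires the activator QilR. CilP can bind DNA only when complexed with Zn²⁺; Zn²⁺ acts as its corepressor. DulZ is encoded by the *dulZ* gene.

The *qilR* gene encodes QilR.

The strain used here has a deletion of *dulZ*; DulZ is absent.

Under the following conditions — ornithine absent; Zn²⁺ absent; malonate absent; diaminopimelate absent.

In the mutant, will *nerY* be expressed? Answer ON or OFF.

ON

DulZ is non-functional in this strain, so it has no effect.
Zn²⁺ is absent, so CilP is inactive.
Malonate is absent, so NolZ is active.
No repressor is bound and NolZ is active, so *nerY* is transcribed.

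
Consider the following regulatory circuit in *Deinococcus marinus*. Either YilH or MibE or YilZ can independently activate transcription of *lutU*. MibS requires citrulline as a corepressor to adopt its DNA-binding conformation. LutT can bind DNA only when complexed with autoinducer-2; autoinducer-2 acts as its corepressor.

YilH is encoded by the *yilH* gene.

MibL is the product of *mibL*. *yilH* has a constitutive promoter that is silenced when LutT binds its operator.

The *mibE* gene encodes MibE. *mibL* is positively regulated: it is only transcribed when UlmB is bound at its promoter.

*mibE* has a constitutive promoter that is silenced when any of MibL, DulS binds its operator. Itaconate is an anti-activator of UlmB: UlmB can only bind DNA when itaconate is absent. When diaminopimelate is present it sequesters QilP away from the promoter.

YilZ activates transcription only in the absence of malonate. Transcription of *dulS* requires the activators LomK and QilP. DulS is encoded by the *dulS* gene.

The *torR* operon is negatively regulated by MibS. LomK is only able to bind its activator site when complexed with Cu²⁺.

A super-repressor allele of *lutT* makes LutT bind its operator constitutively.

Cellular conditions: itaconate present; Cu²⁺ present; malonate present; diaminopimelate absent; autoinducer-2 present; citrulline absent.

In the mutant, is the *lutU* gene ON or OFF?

LutT is constitutively active in this strain.
With repressor LutT bound, *yilH* is not transcribed.
So YilH is not produced.
Itaconate is present, so UlmB is inactive.
Required activator UlmB is absent, so *mibL* is not transcribed.
So MibL is not produced.
Cu²⁺ is present, so LomK is active.
Diaminopimelate is absent, so QilP is active.
No repressor is bound and LomK and QilP are active, so *dulS* is transcribed.
So DulS is produced and active.
With repressor DulS bound, *mibE* is not transcribed.
So MibE is not produced.
Malonate is present, so YilZ is inactive.
No activator is available at the *lutU* promoter, so *lutU* is not transcribed.

OFF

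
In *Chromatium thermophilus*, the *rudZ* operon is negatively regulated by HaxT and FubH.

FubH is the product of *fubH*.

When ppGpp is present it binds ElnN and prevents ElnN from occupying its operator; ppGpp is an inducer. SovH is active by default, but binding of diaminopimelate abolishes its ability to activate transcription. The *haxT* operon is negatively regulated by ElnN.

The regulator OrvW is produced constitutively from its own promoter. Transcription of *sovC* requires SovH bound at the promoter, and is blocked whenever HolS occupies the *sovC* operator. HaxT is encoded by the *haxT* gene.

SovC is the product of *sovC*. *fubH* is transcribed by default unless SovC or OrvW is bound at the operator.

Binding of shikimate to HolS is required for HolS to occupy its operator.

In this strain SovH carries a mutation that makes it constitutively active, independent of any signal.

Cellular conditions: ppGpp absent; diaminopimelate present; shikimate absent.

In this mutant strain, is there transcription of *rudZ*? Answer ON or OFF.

ON

ppGpp is absent, so ElnN is active.
With repressor ElnN bound, *haxT* is not transcribed.
So HaxT is not produced.
SovH is constitutively active in this strain.
Shikimate is absent, so HolS is inactive.
No repressor is bound and SovH is active, so *sovC* is transcribed.
So SovC is produced and active.
OrvW is produced constitutively and is active.
With repressor SovC bound, *fubH* is not transcribed.
So FubH is not produced.
With no repressor bound, *rudZ* is transcribed.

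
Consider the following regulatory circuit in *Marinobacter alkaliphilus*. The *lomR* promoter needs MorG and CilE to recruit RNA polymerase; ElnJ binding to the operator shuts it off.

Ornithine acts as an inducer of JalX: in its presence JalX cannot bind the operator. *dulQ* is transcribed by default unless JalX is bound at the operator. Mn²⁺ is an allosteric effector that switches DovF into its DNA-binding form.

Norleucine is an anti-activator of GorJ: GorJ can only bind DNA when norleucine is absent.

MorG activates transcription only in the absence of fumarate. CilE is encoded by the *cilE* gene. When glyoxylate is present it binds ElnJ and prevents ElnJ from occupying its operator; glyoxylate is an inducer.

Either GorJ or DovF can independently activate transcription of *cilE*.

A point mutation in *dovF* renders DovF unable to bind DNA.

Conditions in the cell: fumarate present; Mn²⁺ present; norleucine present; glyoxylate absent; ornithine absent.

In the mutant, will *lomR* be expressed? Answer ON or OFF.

OFF

Fumarate is present, so MorG is inactive.
Glyoxylate is absent, so ElnJ is active.
Norleucine is present, so GorJ is inactive.
DovF is non-functional in this strain, so it has no effect.
No activator is available at the *cilE* promoter, so *cilE* is not transcribed.
So CilE is not produced.
With repressor ElnJ bound, *lomR* is not transcribed.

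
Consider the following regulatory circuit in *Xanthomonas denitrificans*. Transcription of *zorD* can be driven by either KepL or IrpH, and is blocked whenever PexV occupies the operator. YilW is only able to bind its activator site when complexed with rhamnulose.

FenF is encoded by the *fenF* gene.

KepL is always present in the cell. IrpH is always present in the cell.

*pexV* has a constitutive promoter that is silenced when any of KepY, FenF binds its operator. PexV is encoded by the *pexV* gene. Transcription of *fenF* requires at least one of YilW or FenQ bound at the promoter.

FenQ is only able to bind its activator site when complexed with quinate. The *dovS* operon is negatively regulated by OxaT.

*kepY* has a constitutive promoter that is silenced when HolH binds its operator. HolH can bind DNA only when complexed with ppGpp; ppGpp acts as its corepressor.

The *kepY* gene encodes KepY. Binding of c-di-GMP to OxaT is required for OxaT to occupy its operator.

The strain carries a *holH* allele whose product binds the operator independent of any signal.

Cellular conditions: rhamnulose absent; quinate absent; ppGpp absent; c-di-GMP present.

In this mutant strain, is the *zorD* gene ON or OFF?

KepL is produced constitutively and is active.
IrpH is produced constitutively and is active.
HolH is constitutively active in this strain.
With repressor HolH bound, *kepY* is not transcribed.
So KepY is not produced.
Rhamnulose is absent, so YilW is inactive.
Quinate is absent, so FenQ is inactive.
No activator is available at the *fenF* promoter, so *fenF* is not transcribed.
So FenF is not produced.
With no repressor bound, *pexV* is transcribed.
So PexV is produced and active.
With repressor PexV bound, *zorD* is not transcribed.

OFF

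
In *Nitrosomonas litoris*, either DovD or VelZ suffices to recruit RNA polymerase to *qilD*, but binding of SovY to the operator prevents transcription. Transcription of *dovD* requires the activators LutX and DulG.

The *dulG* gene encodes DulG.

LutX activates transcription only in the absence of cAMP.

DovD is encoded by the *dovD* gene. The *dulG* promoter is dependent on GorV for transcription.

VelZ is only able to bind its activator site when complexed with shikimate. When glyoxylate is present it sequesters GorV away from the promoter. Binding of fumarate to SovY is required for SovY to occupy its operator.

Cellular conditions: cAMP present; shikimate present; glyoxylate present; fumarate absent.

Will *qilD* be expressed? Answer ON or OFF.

ON

cAMP is present, so LutX is inactive.
Glyoxylate is present, so GorV is inactive.
Required activator GorV is absent, so *dulG* is not transcribed.
So DulG is not produced.
Required activator LutX is absent, so *dovD* is not transcribed.
So DovD is not produced.
Shikimate is present, so VelZ is active.
Fumarate is absent, so SovY is inactive.
Activator VelZ is present, so *qilD* is transcribed.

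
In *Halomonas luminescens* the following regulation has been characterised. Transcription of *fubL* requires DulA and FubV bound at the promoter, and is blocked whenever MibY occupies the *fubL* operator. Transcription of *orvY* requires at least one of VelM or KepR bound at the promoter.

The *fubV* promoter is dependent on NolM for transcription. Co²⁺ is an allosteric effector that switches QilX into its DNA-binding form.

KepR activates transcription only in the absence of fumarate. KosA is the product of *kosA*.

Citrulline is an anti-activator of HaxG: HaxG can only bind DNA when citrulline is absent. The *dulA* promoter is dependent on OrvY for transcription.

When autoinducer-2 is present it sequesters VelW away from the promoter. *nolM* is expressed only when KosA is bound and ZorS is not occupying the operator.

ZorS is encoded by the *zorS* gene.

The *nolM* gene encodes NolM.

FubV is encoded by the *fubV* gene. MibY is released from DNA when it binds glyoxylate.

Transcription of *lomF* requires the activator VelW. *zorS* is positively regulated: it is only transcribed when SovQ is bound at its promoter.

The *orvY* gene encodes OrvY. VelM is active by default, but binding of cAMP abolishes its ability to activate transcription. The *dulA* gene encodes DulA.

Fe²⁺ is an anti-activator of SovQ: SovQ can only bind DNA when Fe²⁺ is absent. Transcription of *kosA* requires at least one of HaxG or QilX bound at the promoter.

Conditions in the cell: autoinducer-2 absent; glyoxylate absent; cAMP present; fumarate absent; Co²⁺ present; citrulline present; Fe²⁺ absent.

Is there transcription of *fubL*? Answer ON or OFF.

cAMP is present, so VelM is inactive.
Fumarate is absent, so KepR is active.
Activator KepR is present, so *orvY* is transcribed.
So OrvY is produced and active.
No repressor is bound and OrvY is active, so *dulA* is transcribed.
So DulA is produced and active.
Glyoxylate is absent, so MibY is active.
Citrulline is present, so HaxG is inactive.
Co²⁺ is present, so QilX is active.
Activator QilX is present, so *kosA* is transcribed.
So KosA is produced and active.
Fe²⁺ is absent, so SovQ is active.
No repressor is bound and SovQ is active, so *zorS* is transcribed.
So ZorS is produced and active.
With repressor ZorS bound, *nolM* is not transcribed.
So NolM is not produced.
Required activator NolM is absent, so *fubV* is not transcribed.
So FubV is not produced.
With repressor MibY bound, *fubL* is not transcribed.

OFF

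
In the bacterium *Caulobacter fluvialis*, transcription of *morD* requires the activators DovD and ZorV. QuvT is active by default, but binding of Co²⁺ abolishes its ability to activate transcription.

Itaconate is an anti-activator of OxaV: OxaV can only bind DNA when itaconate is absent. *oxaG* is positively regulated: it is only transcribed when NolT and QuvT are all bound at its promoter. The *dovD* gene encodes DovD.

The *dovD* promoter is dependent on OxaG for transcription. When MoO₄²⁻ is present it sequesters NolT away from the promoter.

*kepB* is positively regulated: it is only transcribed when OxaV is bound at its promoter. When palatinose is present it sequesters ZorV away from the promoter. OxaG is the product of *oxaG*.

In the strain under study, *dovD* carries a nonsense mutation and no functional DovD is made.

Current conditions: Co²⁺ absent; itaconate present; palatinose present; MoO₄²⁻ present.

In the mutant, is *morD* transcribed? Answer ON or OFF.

DovD is non-functional in this strain, so it has no effect.
Palatinose is present, so ZorV is inactive.
Required activator DovD is absent, so *morD* is not transcribed.

OFF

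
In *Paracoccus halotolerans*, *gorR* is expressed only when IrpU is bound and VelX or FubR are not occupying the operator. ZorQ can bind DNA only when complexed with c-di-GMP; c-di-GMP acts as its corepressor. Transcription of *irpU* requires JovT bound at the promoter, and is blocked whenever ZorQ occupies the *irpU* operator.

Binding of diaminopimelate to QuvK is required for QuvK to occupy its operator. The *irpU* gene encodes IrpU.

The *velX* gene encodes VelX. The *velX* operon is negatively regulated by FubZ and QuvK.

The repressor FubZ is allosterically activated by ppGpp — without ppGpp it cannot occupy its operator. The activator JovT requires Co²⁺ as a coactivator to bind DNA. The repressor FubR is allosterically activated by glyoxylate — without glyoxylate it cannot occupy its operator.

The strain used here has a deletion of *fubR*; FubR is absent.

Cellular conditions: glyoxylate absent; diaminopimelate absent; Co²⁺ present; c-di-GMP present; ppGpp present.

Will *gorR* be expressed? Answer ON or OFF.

OFF

Co²⁺ is present, so JovT is active.
c-di-GMP is present, so ZorQ is active.
With repressor ZorQ bound, *irpU* is not transcribed.
So IrpU is not produced.
ppGpp is present, so FubZ is active.
Diaminopimelate is absent, so QuvK is inactive.
With repressor FubZ bound, *velX* is not transcribed.
So VelX is not produced.
FubR is non-functional in this strain, so it has no effect.
Required activator IrpU is absent, so *gorR* is not transcribed.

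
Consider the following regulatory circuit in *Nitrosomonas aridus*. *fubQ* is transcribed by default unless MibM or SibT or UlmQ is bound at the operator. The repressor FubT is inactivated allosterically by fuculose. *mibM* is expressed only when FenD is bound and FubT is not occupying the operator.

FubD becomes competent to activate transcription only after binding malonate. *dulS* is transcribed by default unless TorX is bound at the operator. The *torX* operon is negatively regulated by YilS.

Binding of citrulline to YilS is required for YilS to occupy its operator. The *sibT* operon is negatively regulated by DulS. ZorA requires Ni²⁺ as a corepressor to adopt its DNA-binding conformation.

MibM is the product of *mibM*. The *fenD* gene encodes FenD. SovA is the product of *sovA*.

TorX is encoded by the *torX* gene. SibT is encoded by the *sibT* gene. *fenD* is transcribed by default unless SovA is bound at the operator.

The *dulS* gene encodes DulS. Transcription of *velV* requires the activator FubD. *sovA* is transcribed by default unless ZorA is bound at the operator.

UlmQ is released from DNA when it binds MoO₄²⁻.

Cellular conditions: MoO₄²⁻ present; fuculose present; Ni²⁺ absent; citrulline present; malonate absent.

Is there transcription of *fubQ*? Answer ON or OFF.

ON

Ni²⁺ is absent, so ZorA is inactive.
With no repressor bound, *sovA* is transcribed.
So SovA is produced and active.
With repressor SovA bound, *fenD* is not transcribed.
So FenD is not produced.
Fuculose is present, so FubT is inactive.
Required activator FenD is absent, so *mibM* is not transcribed.
So MibM is not produced.
Citrulline is present, so YilS is active.
With repressor YilS bound, *torX* is not transcribed.
So TorX is not produced.
With no repressor bound, *dulS* is transcribed.
So DulS is produced and active.
With repressor DulS bound, *sibT* is not transcribed.
So SibT is not produced.
MoO₄²⁻ is present, so UlmQ is inactive.
With no repressor bound, *fubQ* is transcribed.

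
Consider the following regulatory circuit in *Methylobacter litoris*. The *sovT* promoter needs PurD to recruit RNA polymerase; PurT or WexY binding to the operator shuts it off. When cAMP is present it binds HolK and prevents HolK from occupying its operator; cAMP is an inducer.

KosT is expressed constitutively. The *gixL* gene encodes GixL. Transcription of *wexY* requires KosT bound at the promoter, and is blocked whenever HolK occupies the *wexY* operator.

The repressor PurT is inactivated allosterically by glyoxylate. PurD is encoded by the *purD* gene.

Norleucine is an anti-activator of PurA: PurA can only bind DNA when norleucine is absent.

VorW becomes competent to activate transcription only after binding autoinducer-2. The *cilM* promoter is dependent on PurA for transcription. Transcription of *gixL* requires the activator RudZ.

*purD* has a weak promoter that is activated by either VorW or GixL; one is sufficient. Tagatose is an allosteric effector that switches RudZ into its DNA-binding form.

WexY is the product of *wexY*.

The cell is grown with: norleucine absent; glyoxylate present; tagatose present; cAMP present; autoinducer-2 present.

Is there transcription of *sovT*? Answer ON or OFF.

Glyoxylate is present, so PurT is inactive.
KosT is produced constitutively and is active.
cAMP is present, so HolK is inactive.
No repressor is bound and KosT is active, so *wexY* is transcribed.
So WexY is produced and active.
Autoinducer-2 is present, so VorW is active.
Tagatose is present, so RudZ is active.
No repressor is bound and RudZ is active, so *gixL* is transcribed.
So GixL is produced and active.
Activator VorW is present, so *purD* is transcribed.
So PurD is produced and active.
With repressor WexY bound, *sovT* is not transcribed.

OFF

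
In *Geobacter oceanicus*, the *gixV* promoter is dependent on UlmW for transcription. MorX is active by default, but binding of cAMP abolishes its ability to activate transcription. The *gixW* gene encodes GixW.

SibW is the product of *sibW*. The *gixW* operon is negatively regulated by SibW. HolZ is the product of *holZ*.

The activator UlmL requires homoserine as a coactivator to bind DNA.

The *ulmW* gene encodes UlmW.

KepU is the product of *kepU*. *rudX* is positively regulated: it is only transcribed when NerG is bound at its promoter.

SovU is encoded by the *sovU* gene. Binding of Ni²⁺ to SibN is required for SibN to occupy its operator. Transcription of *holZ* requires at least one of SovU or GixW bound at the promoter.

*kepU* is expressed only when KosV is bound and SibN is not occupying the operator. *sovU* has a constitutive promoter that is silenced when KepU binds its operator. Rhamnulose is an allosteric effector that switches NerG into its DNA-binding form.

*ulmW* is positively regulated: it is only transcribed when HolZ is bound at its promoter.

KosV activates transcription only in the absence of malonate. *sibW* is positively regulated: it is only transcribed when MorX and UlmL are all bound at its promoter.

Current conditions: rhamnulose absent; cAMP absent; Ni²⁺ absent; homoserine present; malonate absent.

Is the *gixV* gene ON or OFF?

Ni²⁺ is absent, so SibN is inactive.
Malonate is absent, so KosV is active.
No repressor is bound and KosV is active, so *kepU* is transcribed.
So KepU is produced and active.
With repressor KepU bound, *sovU* is not transcribed.
So SovU is not produced.
cAMP is absent, so MorX is active.
Homoserine is present, so UlmL is active.
No repressor is bound and MorX and UlmL are active, so *sibW* is transcribed.
So SibW is produced and active.
With repressor SibW bound, *gixW* is not transcribed.
So GixW is not produced.
No activator is available at the *holZ* promoter, so *holZ* is not transcribed.
So HolZ is not produced.
Required activator HolZ is absent, so *ulmW* is not transcribed.
So UlmW is not produced.
Required activator UlmW is absent, so *gixV* is not transcribed.

OFF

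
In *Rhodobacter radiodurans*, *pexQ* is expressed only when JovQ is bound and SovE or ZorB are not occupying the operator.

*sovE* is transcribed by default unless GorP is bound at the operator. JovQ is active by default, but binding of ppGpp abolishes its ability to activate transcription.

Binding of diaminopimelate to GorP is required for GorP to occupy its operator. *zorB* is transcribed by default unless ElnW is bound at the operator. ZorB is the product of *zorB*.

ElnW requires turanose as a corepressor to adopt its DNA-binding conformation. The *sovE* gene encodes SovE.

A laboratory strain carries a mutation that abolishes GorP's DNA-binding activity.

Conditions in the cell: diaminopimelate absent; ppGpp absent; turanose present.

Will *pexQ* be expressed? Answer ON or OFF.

OFF

GorP is non-functional in this strain, so it has no effect.
With no repressor bound, *sovE* is transcribed.
So SovE is produced and active.
ppGpp is absent, so JovQ is active.
Turanose is present, so ElnW is active.
With repressor ElnW bound, *zorB* is not transcribed.
So ZorB is not produced.
With repressor SovE bound, *pexQ* is not transcribed.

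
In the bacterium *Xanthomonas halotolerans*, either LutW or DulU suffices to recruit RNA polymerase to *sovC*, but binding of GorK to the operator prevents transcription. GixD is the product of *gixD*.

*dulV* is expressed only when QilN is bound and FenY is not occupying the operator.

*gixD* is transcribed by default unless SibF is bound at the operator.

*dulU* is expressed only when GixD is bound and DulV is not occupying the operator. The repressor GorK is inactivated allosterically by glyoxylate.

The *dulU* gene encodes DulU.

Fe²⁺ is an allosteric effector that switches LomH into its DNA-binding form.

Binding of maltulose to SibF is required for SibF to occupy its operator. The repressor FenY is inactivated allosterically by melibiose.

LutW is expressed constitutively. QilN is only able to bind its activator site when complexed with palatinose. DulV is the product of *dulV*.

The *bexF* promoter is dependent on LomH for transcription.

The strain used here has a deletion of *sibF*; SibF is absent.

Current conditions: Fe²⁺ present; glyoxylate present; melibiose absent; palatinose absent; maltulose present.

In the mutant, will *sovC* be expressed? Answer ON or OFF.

ON

LutW is produced constitutively and is active.
Glyoxylate is present, so GorK is inactive.
Melibiose is absent, so FenY is active.
Palatinose is absent, so QilN is inactive.
With repressor FenY bound, *dulV* is not transcribed.
So DulV is not produced.
SibF is non-functional in this strain, so it has no effect.
With no repressor bound, *gixD* is transcribed.
So GixD is produced and active.
No repressor is bound and GixD is active, so *dulU* is transcribed.
So DulU is produced and active.
Activator LutW is present, so *sovC* is transcribed.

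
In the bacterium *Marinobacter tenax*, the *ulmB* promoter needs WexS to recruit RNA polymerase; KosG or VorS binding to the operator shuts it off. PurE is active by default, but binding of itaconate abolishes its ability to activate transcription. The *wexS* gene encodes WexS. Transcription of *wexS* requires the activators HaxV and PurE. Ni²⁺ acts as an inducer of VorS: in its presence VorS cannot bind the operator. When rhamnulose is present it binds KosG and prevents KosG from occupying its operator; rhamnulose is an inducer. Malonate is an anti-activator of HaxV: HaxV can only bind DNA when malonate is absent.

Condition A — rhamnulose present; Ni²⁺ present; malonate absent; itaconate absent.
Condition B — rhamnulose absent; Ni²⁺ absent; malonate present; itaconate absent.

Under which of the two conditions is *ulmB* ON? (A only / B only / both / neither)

A only

Condition A:
Rhamnulose is present, so KosG is inactive.
Ni²⁺ is present, so VorS is inactive.
Malonate is absent, so HaxV is active.
Itaconate is absent, so PurE is active.
No repressor is bound and HaxV and PurE are active, so *wexS* is transcribed.
So WexS is produced and active.
No repressor is bound and WexS is active, so *ulmB* is transcribed.
→ *ulmB* is ON in A.
Condition B:
Rhamnulose is absent, so KosG is active.
Ni²⁺ is absent, so VorS is active.
Malonate is present, so HaxV is inactive.
Itaconate is absent, so PurE is active.
Required activator HaxV is absent, so *wexS* is not transcribed.
So WexS is not produced.
With repressor KosG bound, *ulmB* is not transcribed.
→ *ulmB* is OFF in B.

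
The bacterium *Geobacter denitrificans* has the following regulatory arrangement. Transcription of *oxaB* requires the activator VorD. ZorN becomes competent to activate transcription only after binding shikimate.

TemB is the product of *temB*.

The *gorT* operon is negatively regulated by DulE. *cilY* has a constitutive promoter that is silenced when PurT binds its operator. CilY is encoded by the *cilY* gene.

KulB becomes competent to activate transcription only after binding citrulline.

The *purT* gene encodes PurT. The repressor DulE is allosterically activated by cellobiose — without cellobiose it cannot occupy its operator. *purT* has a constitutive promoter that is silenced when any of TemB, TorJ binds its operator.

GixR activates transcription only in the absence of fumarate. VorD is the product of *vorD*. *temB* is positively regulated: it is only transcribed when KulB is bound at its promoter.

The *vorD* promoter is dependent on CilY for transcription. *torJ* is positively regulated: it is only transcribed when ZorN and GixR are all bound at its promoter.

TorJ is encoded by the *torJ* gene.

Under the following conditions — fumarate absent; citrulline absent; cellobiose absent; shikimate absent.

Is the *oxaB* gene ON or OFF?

Citrulline is absent, so KulB is inactive.
Required activator KulB is absent, so *temB* is not transcribed.
So TemB is not produced.
Shikimate is absent, so ZorN is inactive.
Fumarate is absent, so GixR is active.
Required activator ZorN is absent, so *torJ* is not transcribed.
So TorJ is not produced.
With no repressor bound, *purT* is transcribed.
So PurT is produced and active.
With repressor PurT bound, *cilY* is not transcribed.
So CilY is not produced.
Required activator CilY is absent, so *vorD* is not transcribed.
So VorD is not produced.
Required activator VorD is absent, so *oxaB* is not transcribed.

OFF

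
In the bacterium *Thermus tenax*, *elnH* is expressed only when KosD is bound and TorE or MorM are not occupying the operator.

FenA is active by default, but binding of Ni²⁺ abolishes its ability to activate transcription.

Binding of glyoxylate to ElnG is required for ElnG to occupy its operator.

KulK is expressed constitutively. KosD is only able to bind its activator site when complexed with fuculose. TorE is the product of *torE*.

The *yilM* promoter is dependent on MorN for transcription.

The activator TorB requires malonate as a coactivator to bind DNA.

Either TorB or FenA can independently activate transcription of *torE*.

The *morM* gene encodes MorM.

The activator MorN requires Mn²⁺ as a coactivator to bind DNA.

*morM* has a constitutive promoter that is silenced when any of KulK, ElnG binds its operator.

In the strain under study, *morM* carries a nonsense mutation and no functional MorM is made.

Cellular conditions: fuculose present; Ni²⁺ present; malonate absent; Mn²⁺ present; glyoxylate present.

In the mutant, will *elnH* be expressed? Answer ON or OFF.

ON

Fuculose is present, so KosD is active.
Malonate is absent, so TorB is inactive.
Ni²⁺ is present, so FenA is inactive.
No activator is available at the *torE* promoter, so *torE* is not transcribed.
So TorE is not produced.
MorM is non-functional in this strain, so it has no effect.
No repressor is bound and KosD is active, so *elnH* is transcribed.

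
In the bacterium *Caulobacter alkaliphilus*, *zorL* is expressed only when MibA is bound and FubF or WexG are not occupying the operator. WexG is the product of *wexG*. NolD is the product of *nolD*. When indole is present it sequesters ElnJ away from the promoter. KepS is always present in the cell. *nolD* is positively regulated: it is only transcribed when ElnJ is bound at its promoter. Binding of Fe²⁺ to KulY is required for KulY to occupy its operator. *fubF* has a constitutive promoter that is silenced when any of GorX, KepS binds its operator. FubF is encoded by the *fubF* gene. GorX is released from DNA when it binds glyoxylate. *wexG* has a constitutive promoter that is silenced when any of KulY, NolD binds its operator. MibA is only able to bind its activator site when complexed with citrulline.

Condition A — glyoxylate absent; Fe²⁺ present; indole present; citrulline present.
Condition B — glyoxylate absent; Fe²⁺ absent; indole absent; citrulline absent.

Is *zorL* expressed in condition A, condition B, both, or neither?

Condition A:
Glyoxylate is absent, so GorX is active.
KepS is produced constitutively and is active.
With repressor GorX bound, *fubF* is not transcribed.
So FubF is not produced.
Fe²⁺ is present, so KulY is active.
Indole is present, so ElnJ is inactive.
Required activator ElnJ is absent, so *nolD* is not transcribed.
So NolD is not produced.
With repressor KulY bound, *wexG* is not transcribed.
So WexG is not produced.
Citrulline is present, so MibA is active.
No repressor is bound and MibA is active, so *zorL* is transcribed.
→ *zorL* is ON in A.
Condition B:
Glyoxylate is absent, so GorX is active.
KepS is produced constitutively and is active.
With repressor GorX bound, *fubF* is not transcribed.
So FubF is not produced.
Fe²⁺ is absent, so KulY is inactive.
Indole is absent, so ElnJ is active.
No repressor is bound and ElnJ is active, so *nolD* is transcribed.
So NolD is produced and active.
With repressor NolD bound, *wexG* is not transcribed.
So WexG is not produced.
Citrulline is absent, so MibA is inactive.
Required activator MibA is absent, so *zorL* is not transcribed.
→ *zorL* is OFF in B.

A only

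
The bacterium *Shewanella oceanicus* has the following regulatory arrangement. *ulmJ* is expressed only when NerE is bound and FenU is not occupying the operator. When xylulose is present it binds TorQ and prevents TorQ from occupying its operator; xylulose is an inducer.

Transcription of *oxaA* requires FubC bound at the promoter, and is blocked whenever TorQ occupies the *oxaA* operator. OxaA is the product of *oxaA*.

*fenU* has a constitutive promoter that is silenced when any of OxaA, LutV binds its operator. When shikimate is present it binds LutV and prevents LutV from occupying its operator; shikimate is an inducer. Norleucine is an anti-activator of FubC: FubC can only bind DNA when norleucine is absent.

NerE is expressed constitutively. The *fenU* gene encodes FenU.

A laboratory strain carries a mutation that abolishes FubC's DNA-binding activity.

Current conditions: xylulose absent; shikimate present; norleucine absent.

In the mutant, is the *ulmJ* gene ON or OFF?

FubC is non-functional in this strain, so it has no effect.
Xylulose is absent, so TorQ is active.
With repressor TorQ bound, *oxaA* is not transcribed.
So OxaA is not produced.
Shikimate is present, so LutV is inactive.
With no repressor bound, *fenU* is transcribed.
So FenU is produced and active.
NerE is produced constitutively and is active.
With repressor FenU bound, *ulmJ* is not transcribed.

OFF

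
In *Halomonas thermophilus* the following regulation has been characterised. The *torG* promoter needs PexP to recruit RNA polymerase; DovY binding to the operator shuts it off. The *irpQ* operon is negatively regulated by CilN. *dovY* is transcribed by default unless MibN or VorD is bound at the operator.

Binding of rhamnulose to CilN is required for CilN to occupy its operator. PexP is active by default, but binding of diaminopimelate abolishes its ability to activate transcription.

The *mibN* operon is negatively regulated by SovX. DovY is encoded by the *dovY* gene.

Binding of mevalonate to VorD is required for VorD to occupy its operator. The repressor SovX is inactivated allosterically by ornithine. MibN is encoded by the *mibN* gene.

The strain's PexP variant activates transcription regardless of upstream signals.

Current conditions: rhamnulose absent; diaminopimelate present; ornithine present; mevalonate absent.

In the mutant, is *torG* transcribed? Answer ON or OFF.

Ornithine is present, so SovX is inactive.
With no repressor bound, *mibN* is transcribed.
So MibN is produced and active.
Mevalonate is absent, so VorD is inactive.
With repressor MibN bound, *dovY* is not transcribed.
So DovY is not produced.
PexP is constitutively active in this strain.
No repressor is bound and PexP is active, so *torG* is transcribed.

ON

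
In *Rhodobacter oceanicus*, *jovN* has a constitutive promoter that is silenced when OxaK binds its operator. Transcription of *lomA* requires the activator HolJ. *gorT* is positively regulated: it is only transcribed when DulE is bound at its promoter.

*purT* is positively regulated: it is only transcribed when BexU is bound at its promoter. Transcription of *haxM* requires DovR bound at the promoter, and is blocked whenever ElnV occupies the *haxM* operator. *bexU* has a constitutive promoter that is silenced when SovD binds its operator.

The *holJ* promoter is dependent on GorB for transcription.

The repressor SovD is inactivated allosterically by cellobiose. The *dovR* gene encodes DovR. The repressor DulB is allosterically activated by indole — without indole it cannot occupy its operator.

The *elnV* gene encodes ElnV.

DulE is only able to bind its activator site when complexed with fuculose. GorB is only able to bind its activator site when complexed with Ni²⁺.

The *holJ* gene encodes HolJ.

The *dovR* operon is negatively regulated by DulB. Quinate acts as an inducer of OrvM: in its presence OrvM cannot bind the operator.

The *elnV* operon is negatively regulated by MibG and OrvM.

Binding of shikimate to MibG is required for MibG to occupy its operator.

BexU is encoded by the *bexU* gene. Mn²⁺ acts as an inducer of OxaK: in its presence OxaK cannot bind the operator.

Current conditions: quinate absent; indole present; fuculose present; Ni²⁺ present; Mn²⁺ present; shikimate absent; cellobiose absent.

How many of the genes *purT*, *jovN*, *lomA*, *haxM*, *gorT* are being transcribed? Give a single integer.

Cellobiose is absent, so SovD is active.
With repressor SovD bound, *bexU* is not transcribed.
So BexU is not produced.
Required activator BexU is absent, so *purT* is not transcribed.
→ *purT* is OFF.
Mn²⁺ is present, so OxaK is inactive.
With no repressor bound, *jovN* is transcribed.
→ *jovN* is ON.
Ni²⁺ is present, so GorB is active.
No repressor is bound and GorB is active, so *holJ* is transcribed.
So HolJ is produced and active.
No repressor is bound and HolJ is active, so *lomA* is transcribed.
→ *lomA* is ON.
Shikimate is absent, so MibG is inactive.
Quinate is absent, so OrvM is active.
With repressor OrvM bound, *elnV* is not transcribed.
So ElnV is not produced.
Indole is present, so DulB is active.
With repressor DulB bound, *dovR* is not transcribed.
So DovR is not produced.
Required activator DovR is absent, so *haxM* is not transcribed.
→ *haxM* is OFF.
Fuculose is present, so DulE is active.
No repressor is bound and DulE is active, so *gorT* is transcribed.
→ *gorT* is ON.
3 of the 5 genes are transcribed.

3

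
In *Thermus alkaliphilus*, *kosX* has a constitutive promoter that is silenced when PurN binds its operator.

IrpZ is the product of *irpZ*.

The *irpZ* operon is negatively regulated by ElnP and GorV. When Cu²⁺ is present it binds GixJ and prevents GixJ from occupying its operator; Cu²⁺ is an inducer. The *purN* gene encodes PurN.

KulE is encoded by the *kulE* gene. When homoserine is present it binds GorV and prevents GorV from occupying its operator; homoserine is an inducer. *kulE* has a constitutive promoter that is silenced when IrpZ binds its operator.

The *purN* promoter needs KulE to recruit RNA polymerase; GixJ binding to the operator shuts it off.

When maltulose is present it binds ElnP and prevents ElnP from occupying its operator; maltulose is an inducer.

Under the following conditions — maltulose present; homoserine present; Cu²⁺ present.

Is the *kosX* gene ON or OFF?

Maltulose is present, so ElnP is inactive.
Homoserine is present, so GorV is inactive.
With no repressor bound, *irpZ* is transcribed.
So IrpZ is produced and active.
With repressor IrpZ bound, *kulE* is not transcribed.
So KulE is not produced.
Cu²⁺ is present, so GixJ is inactive.
Required activator KulE is absent, so *purN* is not transcribed.
So PurN is not produced.
With no repressor bound, *kosX* is transcribed.

ON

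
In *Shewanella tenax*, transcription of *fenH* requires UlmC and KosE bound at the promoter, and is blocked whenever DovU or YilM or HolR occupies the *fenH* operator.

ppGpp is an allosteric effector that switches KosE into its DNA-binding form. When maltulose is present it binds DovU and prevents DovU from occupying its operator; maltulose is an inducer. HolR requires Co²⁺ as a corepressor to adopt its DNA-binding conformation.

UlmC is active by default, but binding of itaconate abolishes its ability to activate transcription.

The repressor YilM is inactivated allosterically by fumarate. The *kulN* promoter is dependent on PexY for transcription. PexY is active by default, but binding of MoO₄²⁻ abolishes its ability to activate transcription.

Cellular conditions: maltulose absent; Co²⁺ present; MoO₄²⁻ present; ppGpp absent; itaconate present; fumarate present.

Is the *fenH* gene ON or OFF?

Maltulose is absent, so DovU is active.
Itaconate is present, so UlmC is inactive.
Fumarate is present, so YilM is inactive.
ppGpp is absent, so KosE is inactive.
Co²⁺ is present, so HolR is active.
With repressor DovU bound, *fenH* is not transcribed.

OFF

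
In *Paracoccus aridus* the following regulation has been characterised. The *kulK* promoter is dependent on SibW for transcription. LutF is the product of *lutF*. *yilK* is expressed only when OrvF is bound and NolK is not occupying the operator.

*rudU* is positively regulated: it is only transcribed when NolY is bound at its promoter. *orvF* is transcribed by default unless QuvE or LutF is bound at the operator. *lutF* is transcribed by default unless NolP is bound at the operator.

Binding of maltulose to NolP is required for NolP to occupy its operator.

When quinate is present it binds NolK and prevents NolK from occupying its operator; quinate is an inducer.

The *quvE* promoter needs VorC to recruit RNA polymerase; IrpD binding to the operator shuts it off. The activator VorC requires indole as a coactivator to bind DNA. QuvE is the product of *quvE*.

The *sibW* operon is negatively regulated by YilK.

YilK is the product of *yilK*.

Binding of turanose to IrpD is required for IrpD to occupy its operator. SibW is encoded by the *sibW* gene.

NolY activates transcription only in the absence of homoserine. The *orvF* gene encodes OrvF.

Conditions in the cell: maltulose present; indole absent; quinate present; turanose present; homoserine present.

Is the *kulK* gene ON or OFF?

OFF

Turanose is present, so IrpD is active.
Indole is absent, so VorC is inactive.
With repressor IrpD bound, *quvE* is not transcribed.
So QuvE is not produced.
Maltulose is present, so NolP is active.
With repressor NolP bound, *lutF* is not transcribed.
So LutF is not produced.
With no repressor bound, *orvF* is transcribed.
So OrvF is produced and active.
Quinate is present, so NolK is inactive.
No repressor is bound and OrvF is active, so *yilK* is transcribed.
So YilK is produced and active.
With repressor YilK bound, *sibW* is not transcribed.
So SibW is not produced.
Required activator SibW is absent, so *kulK* is not transcribed.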